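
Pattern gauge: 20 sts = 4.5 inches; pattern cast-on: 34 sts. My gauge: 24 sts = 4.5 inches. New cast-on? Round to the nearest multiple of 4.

Cast on 40 stitches.

Scale factor = 24 / 20 = 1.200.
34 × 24 / 20 = 40.80 sts.
→ 40 sts.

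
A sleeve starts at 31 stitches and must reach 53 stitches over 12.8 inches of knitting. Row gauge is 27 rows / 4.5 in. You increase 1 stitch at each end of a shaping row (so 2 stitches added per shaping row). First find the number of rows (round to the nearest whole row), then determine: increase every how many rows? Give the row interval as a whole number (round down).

Rows = 12.8 × 6 = 76.8 → 77 rows.
Stitches to add: 22 → 11 shaping rows (at 2 st each).
77 / 11 = 7.00 → every 7 rows.

Increase every 7th row.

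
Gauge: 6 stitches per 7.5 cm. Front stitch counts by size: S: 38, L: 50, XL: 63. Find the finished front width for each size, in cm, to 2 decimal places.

S 47.50 cm; L 62.50 cm; XL 78.75 cm.

6/7.5 = 0.8 sts per cm.
S: 38 / 0.8 = 47.500 → 47.50 cm.
L: 50 / 0.8 = 62.500 → 62.50 cm.
XL: 63 / 0.8 = 78.750 → 78.75 cm.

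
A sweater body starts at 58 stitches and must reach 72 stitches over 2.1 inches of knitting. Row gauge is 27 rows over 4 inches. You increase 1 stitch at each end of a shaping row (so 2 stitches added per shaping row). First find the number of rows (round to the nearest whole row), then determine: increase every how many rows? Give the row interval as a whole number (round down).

Increase every 2nd row.

Rows = 2.1 × 6.75 = 14.2 → 14 rows.
Stitches to add: 14 → 7 shaping rows (at 2 st each).
14 / 7 = 2.00 → every 2 rows.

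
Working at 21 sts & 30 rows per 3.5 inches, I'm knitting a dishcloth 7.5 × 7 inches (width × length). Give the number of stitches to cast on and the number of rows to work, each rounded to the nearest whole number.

Cast on 45 stitches and work 60 rows.

Stitch gauge = 21/3.5 = 6 sts/in; 7.5 × 6 = 45.00 → 45 sts.
Row gauge = 30/3.5 = 8.571 rows/in; 7 × 8.571 = 60.00 → 60 rows.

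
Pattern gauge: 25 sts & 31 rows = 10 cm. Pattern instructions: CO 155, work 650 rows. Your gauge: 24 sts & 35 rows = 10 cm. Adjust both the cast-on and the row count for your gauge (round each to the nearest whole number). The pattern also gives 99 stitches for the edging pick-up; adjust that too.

Stitches: 155 × 24/25 = 148.80 → 149.
Rows: 650 × 35/31 = 733.87 → 734.
edging pick-up: 99 × 24/25 = 95.04 → 95.

Cast on 149 stitches; work 734 rows; edging pick-up 95 stitches.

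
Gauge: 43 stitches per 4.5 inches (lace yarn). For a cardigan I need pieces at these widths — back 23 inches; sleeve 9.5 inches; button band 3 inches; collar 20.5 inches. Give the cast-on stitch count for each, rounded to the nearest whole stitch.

back 220; sleeve 91; button band 29; collar 196.

Rate = 43/4.5 = 9.556 sts per in.
back: 23 × 9.556 = 219.78 → 220.
sleeve: 9.5 × 9.556 = 90.78 → 91.
button band: 3 × 9.556 = 28.67 → 29.
collar: 20.5 × 9.556 = 195.89 → 196.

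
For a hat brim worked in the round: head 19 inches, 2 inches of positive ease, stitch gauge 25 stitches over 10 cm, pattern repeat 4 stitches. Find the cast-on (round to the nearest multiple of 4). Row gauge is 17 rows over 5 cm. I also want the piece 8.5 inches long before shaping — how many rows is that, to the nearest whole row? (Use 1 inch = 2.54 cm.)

Cast on 132 stitches; work 73 rows.

Finished = 19 + 2 = 21 inches.
21 inches × 2.54 = 53.34 cm.
25/10 = 2.5 sts per cm; 53.34 × 2.5 = 133.35 sts.
Nearest multiple of 4 → 132.
8.5 inches = 21.59 cm; × 3.4 = 73.41 → 73 rows.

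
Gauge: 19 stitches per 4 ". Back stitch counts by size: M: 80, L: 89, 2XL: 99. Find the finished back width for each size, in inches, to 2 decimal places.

19/4 = 4.75 sts per in.
M: 80 / 4.75 = 16.842 → 16.84 in.
L: 89 / 4.75 = 18.737 → 18.74 in.
2XL: 99 / 4.75 = 20.842 → 20.84 in.

M 16.84 inches; L 18.74 inches; 2XL 20.84 inches.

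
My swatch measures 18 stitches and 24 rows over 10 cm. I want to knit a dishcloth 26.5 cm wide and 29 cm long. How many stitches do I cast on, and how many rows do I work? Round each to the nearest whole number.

Cast on 48 stitches and work 70 rows.

Stitch gauge = 18/10 = 1.8 sts/cm; 26.5 × 1.8 = 47.70 → 48 sts.
Row gauge = 24/10 = 2.4 rows/cm; 29 × 2.4 = 69.60 → 70 rows.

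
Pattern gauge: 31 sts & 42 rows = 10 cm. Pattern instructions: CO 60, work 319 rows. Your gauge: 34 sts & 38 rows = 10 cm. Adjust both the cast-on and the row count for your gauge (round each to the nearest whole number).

Stitches: 60 × 34/31 = 65.81 → 66.
Rows: 319 × 38/42 = 288.62 → 289.

Cast on 66 stitches; work 289 rows.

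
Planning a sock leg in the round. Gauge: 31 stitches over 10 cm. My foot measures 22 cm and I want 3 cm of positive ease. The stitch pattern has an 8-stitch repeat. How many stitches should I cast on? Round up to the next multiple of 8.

80 stitches.

Finished = 22 + 3 = 25 cm.
31 / 10 = 3.1 sts/cm.
25 × 3.1 = 77.50 sts.
Next multiple of 8: 80.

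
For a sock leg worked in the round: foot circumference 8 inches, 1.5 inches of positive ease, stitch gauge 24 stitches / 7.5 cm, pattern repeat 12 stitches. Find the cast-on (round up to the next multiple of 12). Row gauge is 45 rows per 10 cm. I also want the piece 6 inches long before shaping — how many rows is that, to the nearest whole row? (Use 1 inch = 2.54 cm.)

Cast on 84 stitches; work 69 rows.

Finished = 8 + 1.5 = 9.5 inches.
9.5 inches × 2.54 = 24.13 cm.
24/7.5 = 3.2 sts per cm; 24.13 × 3.2 = 77.22 sts.
Next multiple of 12 → 84.
6 inches = 15.24 cm; × 4.5 = 68.58 → 69 rows.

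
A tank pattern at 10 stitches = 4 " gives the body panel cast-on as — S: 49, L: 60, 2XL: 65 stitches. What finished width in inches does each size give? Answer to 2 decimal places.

S 19.60 inches; L 24.00 inches; 2XL 26.00 inches.

10/4 = 2.5 sts per in.
S: 49 / 2.5 = 19.600 → 19.60 in.
L: 60 / 2.5 = 24.000 → 24.00 in.
2XL: 65 / 2.5 = 26.000 → 26.00 in.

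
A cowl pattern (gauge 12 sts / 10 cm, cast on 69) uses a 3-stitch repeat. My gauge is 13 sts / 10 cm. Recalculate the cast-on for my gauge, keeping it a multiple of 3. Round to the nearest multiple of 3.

69 × 13 / 12 = 74.75.
Nearest multiple of 3: 75.

Cast on 75 stitches.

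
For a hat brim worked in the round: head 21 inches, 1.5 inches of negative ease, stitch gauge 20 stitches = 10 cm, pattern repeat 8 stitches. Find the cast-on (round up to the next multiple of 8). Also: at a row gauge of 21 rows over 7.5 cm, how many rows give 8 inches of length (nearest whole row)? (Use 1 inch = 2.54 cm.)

Cast on 104 stitches; work 57 rows.

Finished = 21 − 1.5 = 19.5 inches.
19.5 inches × 2.54 = 49.53 cm.
20/10 = 2 sts per cm; 49.53 × 2 = 99.06 sts.
Next multiple of 8 → 104.
8 inches = 20.32 cm; × 2.8 = 56.90 → 57 rows.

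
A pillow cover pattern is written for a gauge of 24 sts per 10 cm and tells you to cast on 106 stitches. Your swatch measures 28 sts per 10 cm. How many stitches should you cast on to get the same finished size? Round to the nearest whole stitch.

Scale factor = 28 / 24 = 1.167.
106 × 28 / 24 = 123.67 sts.
→ 124 sts.

124 stitches.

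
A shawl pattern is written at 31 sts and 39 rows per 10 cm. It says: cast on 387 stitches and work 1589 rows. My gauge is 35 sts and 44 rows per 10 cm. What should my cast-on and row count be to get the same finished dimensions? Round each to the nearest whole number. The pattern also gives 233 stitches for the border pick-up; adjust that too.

Stitches: 387 × 35/31 = 436.94 → 437.
Rows: 1589 × 44/39 = 1792.72 → 1793.
border pick-up: 233 × 35/31 = 263.06 → 263.

Cast on 437 stitches; work 1793 rows; border pick-up 263 stitches.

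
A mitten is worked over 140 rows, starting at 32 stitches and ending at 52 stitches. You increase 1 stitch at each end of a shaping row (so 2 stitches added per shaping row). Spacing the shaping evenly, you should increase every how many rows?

Increase every 14th row.

Stitches to add: |52 − 32| = 20.
Shaping rows needed: 20 / 2 = 10.
140 rows / 10 = every 14 rows.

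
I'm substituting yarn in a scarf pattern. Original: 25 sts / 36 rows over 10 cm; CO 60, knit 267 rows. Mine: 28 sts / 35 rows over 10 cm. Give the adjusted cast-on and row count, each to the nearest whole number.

Cast on 67 stitches; work 260 rows.

Stitches: 60 × 28/25 = 67.20 → 67.
Rows: 267 × 35/36 = 259.58 → 260.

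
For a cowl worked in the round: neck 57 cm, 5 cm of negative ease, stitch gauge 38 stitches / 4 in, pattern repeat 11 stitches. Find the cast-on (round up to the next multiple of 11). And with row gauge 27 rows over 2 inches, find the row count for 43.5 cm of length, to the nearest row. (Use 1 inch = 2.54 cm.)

Finished = 57 − 5 = 52 cm.
52 cm × 1/2.54 = 20.47 inches.
38/4 = 9.5 sts per in; 20.47 × 9.5 = 194.49 sts.
Next multiple of 11 → 198.
43.5 cm = 17.13 inches; × 13.5 = 231.20 → 231 rows.

Cast on 198 stitches; work 231 rows.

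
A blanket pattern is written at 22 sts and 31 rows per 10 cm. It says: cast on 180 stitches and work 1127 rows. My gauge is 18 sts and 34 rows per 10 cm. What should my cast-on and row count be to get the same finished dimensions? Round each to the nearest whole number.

Cast on 147 stitches; work 1236 rows.

Stitches: 180 × 18/22 = 147.27 → 147.
Rows: 1127 × 34/31 = 1236.06 → 1236.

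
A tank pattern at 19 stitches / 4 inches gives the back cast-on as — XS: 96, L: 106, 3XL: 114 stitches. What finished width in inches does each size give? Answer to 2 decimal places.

XS 20.21 inches; L 22.32 inches; 3XL 24.00 inches.

19/4 = 4.75 sts per in.
XS: 96 / 4.75 = 20.211 → 20.21 in.
L: 106 / 4.75 = 22.316 → 22.32 in.
3XL: 114 / 4.75 = 24.000 → 24.00 in.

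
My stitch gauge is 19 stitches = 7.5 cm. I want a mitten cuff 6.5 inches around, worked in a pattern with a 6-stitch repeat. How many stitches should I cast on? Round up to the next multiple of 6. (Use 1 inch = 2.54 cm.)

42 stitches.

6.5 in = 6.5 × 2.54 = 16.51 cm.
19 / 7.5 = 2.533 sts/cm.
16.51 × 2.533 = 41.83 sts.
→ 42.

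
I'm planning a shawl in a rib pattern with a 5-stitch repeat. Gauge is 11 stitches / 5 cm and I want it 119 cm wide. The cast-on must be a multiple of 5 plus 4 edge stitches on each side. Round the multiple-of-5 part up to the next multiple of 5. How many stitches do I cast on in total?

263 stitches.

11 / 5 = 2.2 sts per cm.
119 × 2.2 = 261.80 sts.
Less 8 edge sts → 253.80 for the repeat.
Next multiple of 5: 255.
Add back 8 edge sts → 263.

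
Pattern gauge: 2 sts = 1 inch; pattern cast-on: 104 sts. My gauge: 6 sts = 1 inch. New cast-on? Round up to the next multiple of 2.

Cast on 312 stitches.

Scale factor = 6 / 2 = 3.000.
104 × 6 / 2 = 312.00 sts.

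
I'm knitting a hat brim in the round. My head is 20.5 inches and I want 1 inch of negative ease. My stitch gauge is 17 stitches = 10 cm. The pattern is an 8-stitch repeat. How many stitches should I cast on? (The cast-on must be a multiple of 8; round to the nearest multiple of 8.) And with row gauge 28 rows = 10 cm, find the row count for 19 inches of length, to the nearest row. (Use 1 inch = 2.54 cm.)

Finished = 20.5 − 1 = 19.5 inches.
19.5 inches × 2.54 = 49.53 cm.
17/10 = 1.7 sts per cm; 49.53 × 1.7 = 84.20 sts.
Nearest multiple of 8 → 88.
19 inches = 48.26 cm; × 2.8 = 135.13 → 135 rows.

Cast on 88 stitches; work 135 rows.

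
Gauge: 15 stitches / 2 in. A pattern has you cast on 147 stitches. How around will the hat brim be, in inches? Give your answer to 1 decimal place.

19.6 inches.

15 stitches / 2 inch = 7.5 stitches per inch.
147 / 7.5 = 19.60 inches.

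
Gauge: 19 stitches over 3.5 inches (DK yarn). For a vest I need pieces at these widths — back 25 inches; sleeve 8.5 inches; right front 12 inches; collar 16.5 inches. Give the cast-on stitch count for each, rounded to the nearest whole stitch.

back 136; sleeve 46; right front 65; collar 90.

Rate = 19/3.5 = 5.429 sts per in.
back: 25 × 5.429 = 135.71 → 136.
sleeve: 8.5 × 5.429 = 46.14 → 46.
right front: 12 × 5.429 = 65.14 → 65.
collar: 16.5 × 5.429 = 89.57 → 90.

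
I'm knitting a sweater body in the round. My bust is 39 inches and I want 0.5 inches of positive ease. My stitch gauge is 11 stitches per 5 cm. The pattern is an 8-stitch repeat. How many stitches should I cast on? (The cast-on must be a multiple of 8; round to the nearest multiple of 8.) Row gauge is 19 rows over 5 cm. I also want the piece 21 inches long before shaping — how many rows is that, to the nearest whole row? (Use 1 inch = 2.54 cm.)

Cast on 224 stitches; work 203 rows.

Finished = 39 + 0.5 = 39.5 inches.
39.5 inches × 2.54 = 100.33 cm.
11/5 = 2.2 sts per cm; 100.33 × 2.2 = 220.73 sts.
Nearest multiple of 8 → 224.
21 inches = 53.34 cm; × 3.8 = 202.69 → 203 rows.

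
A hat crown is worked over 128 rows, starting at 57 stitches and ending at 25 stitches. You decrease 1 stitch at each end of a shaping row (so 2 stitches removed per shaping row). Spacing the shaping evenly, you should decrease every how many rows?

Decrease every 8th row.

Stitches to remove: |25 − 57| = 32.
Shaping rows needed: 32 / 2 = 16.
128 rows / 16 = every 8 rows.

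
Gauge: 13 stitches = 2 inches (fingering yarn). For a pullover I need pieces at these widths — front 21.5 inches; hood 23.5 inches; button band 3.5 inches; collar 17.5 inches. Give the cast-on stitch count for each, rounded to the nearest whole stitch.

Rate = 13/2 = 6.5 sts per in.
front: 21.5 × 6.5 = 139.75 → 140.
hood: 23.5 × 6.5 = 152.75 → 153.
button band: 3.5 × 6.5 = 22.75 → 23.
collar: 17.5 × 6.5 = 113.75 → 114.

front 140; hood 153; button band 23; collar 114.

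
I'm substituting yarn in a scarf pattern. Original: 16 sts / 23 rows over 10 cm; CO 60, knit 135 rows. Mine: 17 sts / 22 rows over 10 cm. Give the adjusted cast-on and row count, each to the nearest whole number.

Cast on 64 stitches; work 129 rows.

Stitches: 60 × 17/16 = 63.75 → 64.
Rows: 135 × 22/23 = 129.13 → 129.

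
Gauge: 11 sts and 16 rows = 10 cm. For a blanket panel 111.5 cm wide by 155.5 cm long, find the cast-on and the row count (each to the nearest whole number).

Stitch gauge = 11/10 = 1.1 sts/cm; 111.5 × 1.1 = 122.65 → 123 sts.
Row gauge = 16/10 = 1.6 rows/cm; 155.5 × 1.6 = 248.80 → 249 rows.

Cast on 123 stitches and work 249 rows.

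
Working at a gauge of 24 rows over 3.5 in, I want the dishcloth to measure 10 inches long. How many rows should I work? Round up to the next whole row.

24 rows / 3.5 in = 6.857 rows per inch.
10 × 6.857 = 68.57 rows.
Round up → 69.

Knit 69 rows.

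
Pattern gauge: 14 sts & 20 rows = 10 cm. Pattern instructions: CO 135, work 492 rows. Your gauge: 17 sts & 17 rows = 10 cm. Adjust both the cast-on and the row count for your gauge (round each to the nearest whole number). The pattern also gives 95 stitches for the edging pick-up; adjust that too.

Stitches: 135 × 17/14 = 163.93 → 164.
Rows: 492 × 17/20 = 418.20 → 418.
edging pick-up: 95 × 17/14 = 115.36 → 115.

Cast on 164 stitches; work 418 rows; edging pick-up 115 stitches.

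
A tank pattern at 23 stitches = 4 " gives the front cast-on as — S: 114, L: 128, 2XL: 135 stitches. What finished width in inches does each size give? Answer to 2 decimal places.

S 19.83 inches; L 22.26 inches; 2XL 23.48 inches.

23/4 = 5.75 sts per in.
S: 114 / 5.75 = 19.826 → 19.83 in.
L: 128 / 5.75 = 22.261 → 22.26 in.
2XL: 135 / 5.75 = 23.478 → 23.48 in.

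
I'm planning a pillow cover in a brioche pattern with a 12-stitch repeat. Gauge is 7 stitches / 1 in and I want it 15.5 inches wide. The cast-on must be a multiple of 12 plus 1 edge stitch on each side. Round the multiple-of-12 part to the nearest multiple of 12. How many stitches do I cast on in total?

7 / 1 = 7 sts per inch.
15.5 × 7 = 108.50 sts.
Less 2 edge sts → 106.50 for the repeat.
Nearest multiple of 12: 108.
Add back 2 edge sts → 110.

110 stitches.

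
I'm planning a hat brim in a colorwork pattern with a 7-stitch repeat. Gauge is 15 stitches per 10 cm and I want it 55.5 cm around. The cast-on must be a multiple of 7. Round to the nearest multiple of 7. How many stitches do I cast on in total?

CO 84 sts.

15 / 10 = 1.5 sts per cm.
55.5 × 1.5 = 83.25 sts.
Nearest multiple of 7: 84.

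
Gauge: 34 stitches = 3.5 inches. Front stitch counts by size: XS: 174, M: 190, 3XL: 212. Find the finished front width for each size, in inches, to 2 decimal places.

34/3.5 = 9.714 sts per in.
XS: 174 / 9.714 = 17.912 → 17.91 in.
M: 190 / 9.714 = 19.559 → 19.56 in.
3XL: 212 / 9.714 = 21.824 → 21.82 in.

XS 17.91 inches; M 19.56 inches; 3XL 21.82 inches.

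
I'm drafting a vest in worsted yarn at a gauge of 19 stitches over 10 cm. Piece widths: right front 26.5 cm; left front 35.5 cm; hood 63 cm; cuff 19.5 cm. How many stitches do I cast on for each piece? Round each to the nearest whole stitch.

right front 50; left front 67; hood 120; cuff 37.

Rate = 19/10 = 1.9 sts per cm.
right front: 26.5 × 1.9 = 50.35 → 50.
left front: 35.5 × 1.9 = 67.45 → 67.
hood: 63 × 1.9 = 119.70 → 120.
cuff: 19.5 × 1.9 = 37.05 → 37.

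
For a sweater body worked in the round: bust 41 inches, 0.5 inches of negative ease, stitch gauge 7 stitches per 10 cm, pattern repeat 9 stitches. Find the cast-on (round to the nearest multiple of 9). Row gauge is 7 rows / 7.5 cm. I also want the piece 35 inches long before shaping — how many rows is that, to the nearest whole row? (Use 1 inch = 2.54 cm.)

Finished = 41 − 0.5 = 40.5 inches.
40.5 inches × 2.54 = 102.87 cm.
7/10 = 0.7 sts per cm; 102.87 × 0.7 = 72.01 sts.
Nearest multiple of 9 → 72.
35 inches = 88.90 cm; × 0.933 = 82.97 → 83 rows.

Cast on 72 stitches; work 83 rows.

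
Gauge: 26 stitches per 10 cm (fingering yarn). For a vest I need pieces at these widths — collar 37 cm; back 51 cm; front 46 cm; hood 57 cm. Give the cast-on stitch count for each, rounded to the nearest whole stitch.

collar 96; back 133; front 120; hood 148.

Rate = 26/10 = 2.6 sts per cm.
collar: 37 × 2.6 = 96.20 → 96.
back: 51 × 2.6 = 132.60 → 133.
front: 46 × 2.6 = 119.60 → 120.
hood: 57 × 2.6 = 148.20 → 148.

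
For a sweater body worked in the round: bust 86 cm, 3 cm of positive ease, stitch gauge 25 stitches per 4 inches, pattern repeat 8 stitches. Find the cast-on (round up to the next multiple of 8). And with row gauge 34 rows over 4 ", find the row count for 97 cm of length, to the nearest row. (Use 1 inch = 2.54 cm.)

Finished = 86 + 3 = 89 cm.
89 cm × 1/2.54 = 35.04 inches.
25/4 = 6.25 sts per in; 35.04 × 6.25 = 219.00 sts.
Next multiple of 8 → 224.
97 cm = 38.19 inches; × 8.5 = 324.61 → 325 rows.

Cast on 224 stitches; work 325 rows.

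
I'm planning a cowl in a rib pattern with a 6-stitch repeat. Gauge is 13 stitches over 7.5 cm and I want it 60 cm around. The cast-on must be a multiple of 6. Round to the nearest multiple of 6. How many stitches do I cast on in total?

102 stitches.

13 / 7.5 = 1.733 sts per cm.
60 × 1.733 = 104.00 sts.
Nearest multiple of 6: 102.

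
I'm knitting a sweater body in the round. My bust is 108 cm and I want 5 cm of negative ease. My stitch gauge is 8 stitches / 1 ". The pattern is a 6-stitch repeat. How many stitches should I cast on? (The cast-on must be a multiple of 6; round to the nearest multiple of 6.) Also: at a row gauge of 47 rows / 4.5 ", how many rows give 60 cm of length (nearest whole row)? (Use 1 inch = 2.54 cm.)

Finished = 108 − 5 = 103 cm.
103 cm × 1/2.54 = 40.55 inches.
8/1 = 8 sts per in; 40.55 × 8 = 324.41 sts.
Nearest multiple of 6 → 324.
60 cm = 23.62 inches; × 10.444 = 246.72 → 247 rows.

Cast on 324 stitches; work 247 rows.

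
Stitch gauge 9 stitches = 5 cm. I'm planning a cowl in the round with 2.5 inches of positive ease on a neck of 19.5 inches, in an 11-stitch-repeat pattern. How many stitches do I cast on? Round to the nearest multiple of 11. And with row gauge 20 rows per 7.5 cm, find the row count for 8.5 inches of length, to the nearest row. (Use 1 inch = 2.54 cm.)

Finished = 19.5 + 2.5 = 22 inches.
22 inches × 2.54 = 55.88 cm.
9/5 = 1.8 sts per cm; 55.88 × 1.8 = 100.58 sts.
Nearest multiple of 11 → 99.
8.5 inches = 21.59 cm; × 2.667 = 57.57 → 58 rows.

Cast on 99 stitches; work 58 rows.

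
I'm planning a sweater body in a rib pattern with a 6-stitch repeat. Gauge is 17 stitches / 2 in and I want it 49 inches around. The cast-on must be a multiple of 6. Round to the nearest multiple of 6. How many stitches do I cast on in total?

17 / 2 = 8.5 sts per inch.
49 × 8.5 = 416.50 sts.
Nearest multiple of 6: 414.

Cast on 414 stitches.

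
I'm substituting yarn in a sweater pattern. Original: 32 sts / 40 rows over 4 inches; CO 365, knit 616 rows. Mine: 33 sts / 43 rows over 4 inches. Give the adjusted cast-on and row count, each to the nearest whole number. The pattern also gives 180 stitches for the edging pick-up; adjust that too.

Stitches: 365 × 33/32 = 376.41 → 376.
Rows: 616 × 43/40 = 662.20 → 662.
edging pick-up: 180 × 33/32 = 185.62 → 186.

Cast on 376 stitches; work 662 rows; edging pick-up 186 stitches.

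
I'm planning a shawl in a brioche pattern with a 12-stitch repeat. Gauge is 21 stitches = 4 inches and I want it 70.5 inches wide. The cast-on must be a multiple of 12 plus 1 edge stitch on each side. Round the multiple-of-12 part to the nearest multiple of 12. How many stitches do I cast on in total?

21 / 4 = 5.25 sts per inch.
70.5 × 5.25 = 370.12 sts.
Less 2 edge sts → 368.12 for the repeat.
Nearest multiple of 12: 372.
Add back 2 edge sts → 374.

374 stitches.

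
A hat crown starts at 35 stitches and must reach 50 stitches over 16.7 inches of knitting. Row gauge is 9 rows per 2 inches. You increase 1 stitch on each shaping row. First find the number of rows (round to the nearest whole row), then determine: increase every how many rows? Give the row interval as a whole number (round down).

Increase every 5th row.

Rows = 16.7 × 4.5 = 75.1 → 75 rows.
Stitches to add: 15 → 15 shaping rows (at 1 st each).
75 / 15 = 5.00 → every 5 rows.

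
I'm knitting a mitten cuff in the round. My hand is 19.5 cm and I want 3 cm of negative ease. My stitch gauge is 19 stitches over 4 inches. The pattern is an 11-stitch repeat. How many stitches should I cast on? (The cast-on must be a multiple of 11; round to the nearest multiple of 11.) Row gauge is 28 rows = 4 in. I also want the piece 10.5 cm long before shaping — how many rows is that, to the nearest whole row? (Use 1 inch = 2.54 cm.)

Cast on 33 stitches; work 29 rows.

Finished = 19.5 − 3 = 16.5 cm.
16.5 cm × 1/2.54 = 6.50 inches.
19/4 = 4.75 sts per in; 6.50 × 4.75 = 30.86 sts.
Nearest multiple of 11 → 33.
10.5 cm = 4.13 inches; × 7 = 28.94 → 29 rows.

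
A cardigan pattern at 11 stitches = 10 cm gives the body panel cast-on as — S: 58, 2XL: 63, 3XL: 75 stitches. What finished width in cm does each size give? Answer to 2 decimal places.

11/10 = 1.1 sts per cm.
S: 58 / 1.1 = 52.727 → 52.73 cm.
2XL: 63 / 1.1 = 57.273 → 57.27 cm.
3XL: 75 / 1.1 = 68.182 → 68.18 cm.

S 52.73 cm; 2XL 57.27 cm; 3XL 68.18 cm.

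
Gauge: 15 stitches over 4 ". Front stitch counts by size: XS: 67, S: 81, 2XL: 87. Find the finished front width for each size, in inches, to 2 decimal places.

XS 17.87 inches; S 21.60 inches; 2XL 23.20 inches.

15/4 = 3.75 sts per in.
XS: 67 / 3.75 = 17.867 → 17.87 in.
S: 81 / 3.75 = 21.600 → 21.60 in.
2XL: 87 / 3.75 = 23.200 → 23.20 in.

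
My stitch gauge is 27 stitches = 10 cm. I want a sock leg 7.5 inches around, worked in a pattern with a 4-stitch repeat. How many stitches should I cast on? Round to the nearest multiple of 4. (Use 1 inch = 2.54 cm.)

Cast on 52 stitches.

7.5 in = 7.5 × 2.54 = 19.05 cm.
27 / 10 = 2.7 sts/cm.
19.05 × 2.7 = 51.44 sts.
→ 52.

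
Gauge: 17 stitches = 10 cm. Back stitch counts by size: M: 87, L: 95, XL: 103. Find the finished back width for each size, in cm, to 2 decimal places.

17/10 = 1.7 sts per cm.
M: 87 / 1.7 = 51.176 → 51.18 cm.
L: 95 / 1.7 = 55.882 → 55.88 cm.
XL: 103 / 1.7 = 60.588 → 60.59 cm.

M 51.18 cm; L 55.88 cm; XL 60.59 cm.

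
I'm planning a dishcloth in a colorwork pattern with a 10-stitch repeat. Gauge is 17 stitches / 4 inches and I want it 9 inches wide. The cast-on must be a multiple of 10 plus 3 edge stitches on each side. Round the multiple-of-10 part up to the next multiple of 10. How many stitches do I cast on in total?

17 / 4 = 4.25 sts per inch.
9 × 4.25 = 38.25 sts.
Less 6 edge sts → 32.25 for the repeat.
Next multiple of 10: 40.
Add back 6 edge sts → 46.

Cast on 46 stitches.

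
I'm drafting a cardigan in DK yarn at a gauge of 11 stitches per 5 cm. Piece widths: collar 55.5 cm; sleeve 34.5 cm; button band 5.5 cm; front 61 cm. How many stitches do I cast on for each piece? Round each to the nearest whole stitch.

collar 122; sleeve 76; button band 12; front 134.

Rate = 11/5 = 2.2 sts per cm.
collar: 55.5 × 2.2 = 122.10 → 122.
sleeve: 34.5 × 2.2 = 75.90 → 76.
button band: 5.5 × 2.2 = 12.10 → 12.
front: 61 × 2.2 = 134.20 → 134.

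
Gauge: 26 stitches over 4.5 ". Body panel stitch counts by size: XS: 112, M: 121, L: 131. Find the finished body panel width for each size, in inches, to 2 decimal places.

26/4.5 = 5.778 sts per in.
XS: 112 / 5.778 = 19.385 → 19.38 in.
M: 121 / 5.778 = 20.942 → 20.94 in.
L: 131 / 5.778 = 22.673 → 22.67 in.

XS 19.38 inches; M 20.94 inches; L 22.67 inches.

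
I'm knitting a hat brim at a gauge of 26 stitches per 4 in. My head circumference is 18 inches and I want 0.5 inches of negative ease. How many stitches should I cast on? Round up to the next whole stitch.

Finished = 18 − 0.5 = 17.5 in.
26 / 4 = 6.5 sts per inch.
17.50 × 6.5 = 113.75 sts.
→ 114 sts.

Cast on 114 stitches.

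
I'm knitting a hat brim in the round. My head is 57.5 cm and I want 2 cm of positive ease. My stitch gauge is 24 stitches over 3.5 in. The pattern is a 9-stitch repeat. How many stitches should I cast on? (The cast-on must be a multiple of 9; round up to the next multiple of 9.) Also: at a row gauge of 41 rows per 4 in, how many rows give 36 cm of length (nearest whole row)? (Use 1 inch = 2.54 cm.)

Cast on 162 stitches; work 145 rows.

Finished = 57.5 + 2 = 59.5 cm.
59.5 cm × 1/2.54 = 23.43 inches.
24/3.5 = 6.857 sts per in; 23.43 × 6.857 = 160.63 sts.
Next multiple of 9 → 162.
36 cm = 14.17 inches; × 10.25 = 145.28 → 145 rows.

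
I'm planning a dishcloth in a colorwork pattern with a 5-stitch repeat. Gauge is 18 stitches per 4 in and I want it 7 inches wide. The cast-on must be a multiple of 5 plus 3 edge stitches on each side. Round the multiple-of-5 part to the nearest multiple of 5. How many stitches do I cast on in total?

CO 31 sts.

18 / 4 = 4.5 sts per inch.
7 × 4.5 = 31.50 sts.
Less 6 edge sts → 25.50 for the repeat.
Nearest multiple of 5: 25.
Add back 6 edge sts → 31.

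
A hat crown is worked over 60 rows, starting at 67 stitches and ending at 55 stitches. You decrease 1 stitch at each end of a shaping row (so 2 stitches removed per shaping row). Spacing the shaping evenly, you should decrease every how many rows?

Decrease every 10th row.

Stitches to remove: |55 − 67| = 12.
Shaping rows needed: 12 / 2 = 6.
60 rows / 6 = every 10 rows.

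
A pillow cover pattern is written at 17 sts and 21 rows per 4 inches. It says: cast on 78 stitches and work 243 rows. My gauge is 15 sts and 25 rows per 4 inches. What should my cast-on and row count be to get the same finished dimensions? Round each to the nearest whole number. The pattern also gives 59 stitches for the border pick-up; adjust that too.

Stitches: 78 × 15/17 = 68.82 → 69.
Rows: 243 × 25/21 = 289.29 → 289.
border pick-up: 59 × 15/17 = 52.06 → 52.

Cast on 69 stitches; work 289 rows; border pick-up 52 stitches.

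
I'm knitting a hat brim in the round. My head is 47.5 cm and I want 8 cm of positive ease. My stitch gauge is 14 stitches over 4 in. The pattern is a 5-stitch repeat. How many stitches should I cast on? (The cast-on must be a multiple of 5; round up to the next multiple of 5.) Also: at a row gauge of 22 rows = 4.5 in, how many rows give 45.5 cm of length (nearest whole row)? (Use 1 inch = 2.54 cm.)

Cast on 80 stitches; work 88 rows.

Finished = 47.5 + 8 = 55.5 cm.
55.5 cm × 1/2.54 = 21.85 inches.
14/4 = 3.5 sts per in; 21.85 × 3.5 = 76.48 sts.
Next multiple of 5 → 80.
45.5 cm = 17.91 inches; × 4.889 = 87.58 → 88 rows.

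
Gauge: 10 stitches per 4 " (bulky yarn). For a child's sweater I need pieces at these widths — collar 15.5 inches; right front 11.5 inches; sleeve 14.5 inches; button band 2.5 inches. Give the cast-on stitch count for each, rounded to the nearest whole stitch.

collar 39; right front 29; sleeve 36; button band 6.

Rate = 10/4 = 2.5 sts per in.
collar: 15.5 × 2.5 = 38.75 → 39.
right front: 11.5 × 2.5 = 28.75 → 29.
sleeve: 14.5 × 2.5 = 36.25 → 36.
button band: 2.5 × 2.5 = 6.25 → 6.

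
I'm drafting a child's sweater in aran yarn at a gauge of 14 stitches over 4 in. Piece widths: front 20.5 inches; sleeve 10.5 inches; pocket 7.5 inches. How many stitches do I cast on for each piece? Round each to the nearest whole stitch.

Rate = 14/4 = 3.5 sts per in.
front: 20.5 × 3.5 = 71.75 → 72.
sleeve: 10.5 × 3.5 = 36.75 → 37.
pocket: 7.5 × 3.5 = 26.25 → 26.

front 72; sleeve 37; pocket 26.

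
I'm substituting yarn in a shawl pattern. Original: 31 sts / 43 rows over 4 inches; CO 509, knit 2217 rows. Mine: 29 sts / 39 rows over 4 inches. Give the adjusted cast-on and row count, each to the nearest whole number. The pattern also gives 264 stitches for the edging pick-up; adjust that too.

Stitches: 509 × 29/31 = 476.16 → 476.
Rows: 2217 × 39/43 = 2010.77 → 2011.
edging pick-up: 264 × 29/31 = 246.97 → 247.

Cast on 476 stitches; work 2011 rows; edging pick-up 247 stitches.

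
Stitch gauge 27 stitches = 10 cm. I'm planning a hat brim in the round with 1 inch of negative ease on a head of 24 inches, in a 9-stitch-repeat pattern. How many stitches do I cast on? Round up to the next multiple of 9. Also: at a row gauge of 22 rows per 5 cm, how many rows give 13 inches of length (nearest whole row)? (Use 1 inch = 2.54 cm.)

Finished = 24 − 1 = 23 inches.
23 inches × 2.54 = 58.42 cm.
27/10 = 2.7 sts per cm; 58.42 × 2.7 = 157.73 sts.
Next multiple of 9 → 162.
13 inches = 33.02 cm; × 4.4 = 145.29 → 145 rows.

Cast on 162 stitches; work 145 rows.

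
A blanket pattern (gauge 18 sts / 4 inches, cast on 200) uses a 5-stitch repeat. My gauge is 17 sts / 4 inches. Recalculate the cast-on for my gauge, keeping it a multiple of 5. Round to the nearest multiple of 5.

Cast on 190 stitches.

200 × 17 / 18 = 188.89.
Nearest multiple of 5: 190.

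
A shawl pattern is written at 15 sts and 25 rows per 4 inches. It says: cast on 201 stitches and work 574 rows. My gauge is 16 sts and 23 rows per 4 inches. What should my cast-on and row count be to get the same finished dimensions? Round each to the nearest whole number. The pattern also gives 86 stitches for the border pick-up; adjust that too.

Stitches: 201 × 16/15 = 214.40 → 214.
Rows: 574 × 23/25 = 528.08 → 528.
border pick-up: 86 × 16/15 = 91.73 → 92.

Cast on 214 stitches; work 528 rows; border pick-up 92 stitches.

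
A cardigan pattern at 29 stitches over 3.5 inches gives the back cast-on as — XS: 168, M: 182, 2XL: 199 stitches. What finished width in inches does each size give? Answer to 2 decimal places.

29/3.5 = 8.286 sts per in.
XS: 168 / 8.286 = 20.276 → 20.28 in.
M: 182 / 8.286 = 21.966 → 21.97 in.
2XL: 199 / 8.286 = 24.017 → 24.02 in.

XS 20.28 inches; M 21.97 inches; 2XL 24.02 inches.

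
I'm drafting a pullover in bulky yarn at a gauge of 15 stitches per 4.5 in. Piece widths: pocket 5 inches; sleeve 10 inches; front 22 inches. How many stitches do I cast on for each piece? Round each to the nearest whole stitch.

pocket 17; sleeve 33; front 73.

Rate = 15/4.5 = 3.333 sts per in.
pocket: 5 × 3.333 = 16.67 → 17.
sleeve: 10 × 3.333 = 33.33 → 33.
front: 22 × 3.333 = 73.33 → 73.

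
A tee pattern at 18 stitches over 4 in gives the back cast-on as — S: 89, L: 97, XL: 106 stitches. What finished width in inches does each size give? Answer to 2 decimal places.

S 19.78 inches; L 21.56 inches; XL 23.56 inches.

18/4 = 4.5 sts per in.
S: 89 / 4.5 = 19.778 → 19.78 in.
L: 97 / 4.5 = 21.556 → 21.56 in.
XL: 106 / 4.5 = 23.556 → 23.56 in.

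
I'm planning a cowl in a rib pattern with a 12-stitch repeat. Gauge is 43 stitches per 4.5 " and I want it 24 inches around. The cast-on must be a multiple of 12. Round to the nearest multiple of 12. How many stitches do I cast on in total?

43 / 4.5 = 9.556 sts per inch.
24 × 9.556 = 229.33 sts.
Nearest multiple of 12: 228.

Cast on 228 stitches.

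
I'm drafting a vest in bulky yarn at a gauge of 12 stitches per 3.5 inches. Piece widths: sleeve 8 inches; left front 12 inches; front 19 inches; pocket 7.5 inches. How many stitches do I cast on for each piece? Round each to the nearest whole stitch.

sleeve 27; left front 41; front 65; pocket 26.

Rate = 12/3.5 = 3.429 sts per in.
sleeve: 8 × 3.429 = 27.43 → 27.
left front: 12 × 3.429 = 41.14 → 41.
front: 19 × 3.429 = 65.14 → 65.
pocket: 7.5 × 3.429 = 25.71 → 26.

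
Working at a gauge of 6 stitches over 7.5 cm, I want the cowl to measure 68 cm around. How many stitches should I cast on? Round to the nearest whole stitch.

CO 54 sts.

6 stitches / 7.5 cm = 0.8 stitches per cm.
68 × 0.8 = 54.40 stitches.
Round to nearest → 54.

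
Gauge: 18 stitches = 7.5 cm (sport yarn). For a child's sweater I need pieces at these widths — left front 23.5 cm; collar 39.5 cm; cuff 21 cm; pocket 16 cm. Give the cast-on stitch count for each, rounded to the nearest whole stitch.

left front 56; collar 95; cuff 50; pocket 38.

Rate = 18/7.5 = 2.4 sts per cm.
left front: 23.5 × 2.4 = 56.40 → 56.
collar: 39.5 × 2.4 = 94.80 → 95.
cuff: 21 × 2.4 = 50.40 → 50.
pocket: 16 × 2.4 = 38.40 → 38.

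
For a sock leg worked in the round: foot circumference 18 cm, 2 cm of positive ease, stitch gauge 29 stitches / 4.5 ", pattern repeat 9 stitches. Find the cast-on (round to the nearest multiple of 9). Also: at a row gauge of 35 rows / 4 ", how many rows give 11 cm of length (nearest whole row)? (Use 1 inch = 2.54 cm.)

Finished = 18 + 2 = 20 cm.
20 cm × 1/2.54 = 7.87 inches.
29/4.5 = 6.444 sts per in; 7.87 × 6.444 = 50.74 sts.
Nearest multiple of 9 → 54.
11 cm = 4.33 inches; × 8.75 = 37.89 → 38 rows.

Cast on 54 stitches; work 38 rows.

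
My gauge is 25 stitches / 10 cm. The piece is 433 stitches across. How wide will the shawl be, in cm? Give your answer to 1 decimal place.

25 stitches / 10 cm = 2.5 stitches per cm.
433 / 2.5 = 173.20 cm.

173.2 cm.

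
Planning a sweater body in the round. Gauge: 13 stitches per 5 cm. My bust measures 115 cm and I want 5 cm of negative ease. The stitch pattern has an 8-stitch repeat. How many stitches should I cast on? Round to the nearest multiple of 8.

CO 288 sts.

Finished = 115 − 5 = 110 cm.
13 / 5 = 2.6 sts/cm.
110 × 2.6 = 286.00 sts.
Nearest multiple of 8: 288.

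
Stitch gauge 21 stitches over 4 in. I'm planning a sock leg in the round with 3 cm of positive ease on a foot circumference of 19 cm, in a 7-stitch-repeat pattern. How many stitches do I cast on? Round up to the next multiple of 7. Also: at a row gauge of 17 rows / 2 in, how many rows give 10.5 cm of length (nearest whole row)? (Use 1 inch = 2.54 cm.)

Finished = 19 + 3 = 22 cm.
22 cm × 1/2.54 = 8.66 inches.
21/4 = 5.25 sts per in; 8.66 × 5.25 = 45.47 sts.
Next multiple of 7 → 49.
10.5 cm = 4.13 inches; × 8.5 = 35.14 → 35 rows.

Cast on 49 stitches; work 35 rows.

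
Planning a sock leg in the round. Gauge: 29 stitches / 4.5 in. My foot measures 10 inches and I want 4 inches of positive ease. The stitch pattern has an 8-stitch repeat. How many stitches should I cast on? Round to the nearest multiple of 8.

Finished = 10 + 4 = 14 inches.
29 / 4.5 = 6.444 sts/in.
14 × 6.444 = 90.22 sts.
Nearest multiple of 8: 88.

CO 88 sts.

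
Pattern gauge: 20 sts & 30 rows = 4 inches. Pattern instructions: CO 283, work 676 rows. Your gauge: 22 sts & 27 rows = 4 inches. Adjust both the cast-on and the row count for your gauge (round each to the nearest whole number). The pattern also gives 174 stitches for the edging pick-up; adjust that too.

Stitches: 283 × 22/20 = 311.30 → 311.
Rows: 676 × 27/30 = 608.40 → 608.
edging pick-up: 174 × 22/20 = 191.40 → 191.

Cast on 311 stitches; work 608 rows; edging pick-up 191 stitches.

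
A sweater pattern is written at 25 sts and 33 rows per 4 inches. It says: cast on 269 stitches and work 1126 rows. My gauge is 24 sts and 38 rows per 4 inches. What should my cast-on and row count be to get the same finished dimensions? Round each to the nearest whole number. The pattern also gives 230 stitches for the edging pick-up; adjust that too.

Cast on 258 stitches; work 1297 rows; edging pick-up 221 stitches.

Stitches: 269 × 24/25 = 258.24 → 258.
Rows: 1126 × 38/33 = 1296.61 → 1297.
edging pick-up: 230 × 24/25 = 220.80 → 221.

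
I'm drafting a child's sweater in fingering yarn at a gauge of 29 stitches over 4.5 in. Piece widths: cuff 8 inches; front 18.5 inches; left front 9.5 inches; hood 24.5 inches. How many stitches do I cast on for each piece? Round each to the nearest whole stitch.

cuff 52; front 119; left front 61; hood 158.

Rate = 29/4.5 = 6.444 sts per in.
cuff: 8 × 6.444 = 51.56 → 52.
front: 18.5 × 6.444 = 119.22 → 119.
left front: 9.5 × 6.444 = 61.22 → 61.
hood: 24.5 × 6.444 = 157.89 → 158.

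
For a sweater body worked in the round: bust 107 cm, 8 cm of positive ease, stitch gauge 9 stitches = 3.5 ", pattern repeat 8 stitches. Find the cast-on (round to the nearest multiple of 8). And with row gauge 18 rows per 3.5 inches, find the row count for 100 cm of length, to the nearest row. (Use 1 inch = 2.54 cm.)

Cast on 120 stitches; work 202 rows.

Finished = 107 + 8 = 115 cm.
115 cm × 1/2.54 = 45.28 inches.
9/3.5 = 2.571 sts per in; 45.28 × 2.571 = 116.42 sts.
Nearest multiple of 8 → 120.
100 cm = 39.37 inches; × 5.143 = 202.47 → 202 rows.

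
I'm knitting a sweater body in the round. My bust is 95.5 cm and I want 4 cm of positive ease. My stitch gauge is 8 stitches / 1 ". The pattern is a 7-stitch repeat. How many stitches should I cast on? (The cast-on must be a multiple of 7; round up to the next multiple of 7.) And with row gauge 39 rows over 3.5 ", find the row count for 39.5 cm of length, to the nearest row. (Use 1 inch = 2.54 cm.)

Finished = 95.5 + 4 = 99.5 cm.
99.5 cm × 1/2.54 = 39.17 inches.
8/1 = 8 sts per in; 39.17 × 8 = 313.39 sts.
Next multiple of 7 → 315.
39.5 cm = 15.55 inches; × 11.143 = 173.28 → 173 rows.

Cast on 315 stitches; work 173 rows.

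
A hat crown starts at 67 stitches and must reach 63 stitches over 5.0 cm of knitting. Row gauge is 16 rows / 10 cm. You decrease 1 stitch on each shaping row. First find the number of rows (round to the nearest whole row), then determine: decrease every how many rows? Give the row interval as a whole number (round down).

Rows = 5.0 × 1.6 = 8.0 → 8 rows.
Stitches to remove: 4 → 4 shaping rows (at 1 st each).
8 / 4 = 2.00 → every 2 rows.

Decrease every 2nd row.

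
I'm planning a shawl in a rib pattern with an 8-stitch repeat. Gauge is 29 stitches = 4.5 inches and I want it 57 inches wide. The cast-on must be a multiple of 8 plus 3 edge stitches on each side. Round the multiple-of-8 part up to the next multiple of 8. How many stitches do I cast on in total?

374 stitches.

29 / 4.5 = 6.444 sts per inch.
57 × 6.444 = 367.33 sts.
Less 6 edge sts → 361.33 for the repeat.
Next multiple of 8: 368.
Add back 6 edge sts → 374.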